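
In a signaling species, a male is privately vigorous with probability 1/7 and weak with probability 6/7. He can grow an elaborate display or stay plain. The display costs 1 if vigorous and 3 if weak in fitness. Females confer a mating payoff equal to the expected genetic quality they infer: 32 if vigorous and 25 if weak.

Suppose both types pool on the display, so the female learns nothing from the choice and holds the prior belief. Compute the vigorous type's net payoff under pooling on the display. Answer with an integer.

25

Pooled mating payoff = 1/7·32 + 6/7·25 = 26.
vigorous pays cost 1 for the display, so net payoff = 26 − 1 = 25.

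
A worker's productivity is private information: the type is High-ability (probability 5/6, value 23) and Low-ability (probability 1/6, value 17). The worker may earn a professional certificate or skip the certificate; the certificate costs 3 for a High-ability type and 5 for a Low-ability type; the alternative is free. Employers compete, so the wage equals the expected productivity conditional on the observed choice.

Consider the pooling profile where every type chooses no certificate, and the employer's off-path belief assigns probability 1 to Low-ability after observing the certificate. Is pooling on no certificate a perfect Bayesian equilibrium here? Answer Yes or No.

Yes

On path, the employer holds the prior and pays 5/6·23 + 1/6·17 = 22. Off path (the certificate), believing Low-ability, it pays 17.
High-ability: no certificate nets 22; the certificate nets 17 − 3 = 14. High-ability stays.
Low-ability: no certificate nets 22; the certificate nets 17 − 5 = 12. Low-ability stays.
No type deviates, so pooling is sustained.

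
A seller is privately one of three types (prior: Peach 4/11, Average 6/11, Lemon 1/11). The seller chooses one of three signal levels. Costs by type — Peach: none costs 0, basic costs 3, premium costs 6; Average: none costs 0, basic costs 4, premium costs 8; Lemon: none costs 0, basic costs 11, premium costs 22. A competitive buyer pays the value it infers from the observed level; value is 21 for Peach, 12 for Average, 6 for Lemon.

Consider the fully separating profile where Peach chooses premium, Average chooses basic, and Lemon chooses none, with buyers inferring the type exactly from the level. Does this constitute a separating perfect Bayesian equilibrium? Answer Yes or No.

No

Separating prices: premium → 21, basic → 12, none → 6.
Peach (assigned premium): none: 6 − 0 = 6; basic: 12 − 3 = 9; premium: 21 − 6 = 15. Peach stays.
Average (assigned basic): none: 6 − 0 = 6; basic: 12 − 4 = 8; premium: 21 − 8 = 13. Average prefers premium.
Lemon (assigned none): none: 6 − 0 = 6; basic: 12 − 11 = 1; premium: 21 − 22 = -1. Lemon stays.
At least one type deviates; the separating profile fails.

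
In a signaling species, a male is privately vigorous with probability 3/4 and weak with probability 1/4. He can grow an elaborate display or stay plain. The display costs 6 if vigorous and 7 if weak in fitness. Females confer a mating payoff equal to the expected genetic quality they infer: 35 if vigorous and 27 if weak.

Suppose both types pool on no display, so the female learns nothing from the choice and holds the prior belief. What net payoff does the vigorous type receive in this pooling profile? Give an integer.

Pooled mating payoff = 3/4·35 + 1/4·27 = 33.
vigorous pays no cost for no display, so net payoff = 33.

33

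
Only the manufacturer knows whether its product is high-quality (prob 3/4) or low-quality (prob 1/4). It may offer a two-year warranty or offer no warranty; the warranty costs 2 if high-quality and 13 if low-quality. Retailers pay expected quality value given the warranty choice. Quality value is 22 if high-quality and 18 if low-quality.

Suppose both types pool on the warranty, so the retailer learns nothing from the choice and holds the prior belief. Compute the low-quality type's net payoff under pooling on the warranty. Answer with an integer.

Pooled price = 3/4·22 + 1/4·18 = 21.
low-quality pays cost 13 for the warranty, so net payoff = 21 − 13 = 8.

8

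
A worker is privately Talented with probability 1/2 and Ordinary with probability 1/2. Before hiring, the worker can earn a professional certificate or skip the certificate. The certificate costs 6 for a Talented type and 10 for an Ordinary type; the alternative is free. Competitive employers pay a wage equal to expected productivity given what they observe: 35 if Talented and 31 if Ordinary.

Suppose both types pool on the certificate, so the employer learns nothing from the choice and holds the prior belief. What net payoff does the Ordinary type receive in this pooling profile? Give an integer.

Pooled wage = 1/2·35 + 1/2·31 = 33.
Ordinary pays cost 10 for the certificate, so net payoff = 33 − 10 = 23.

23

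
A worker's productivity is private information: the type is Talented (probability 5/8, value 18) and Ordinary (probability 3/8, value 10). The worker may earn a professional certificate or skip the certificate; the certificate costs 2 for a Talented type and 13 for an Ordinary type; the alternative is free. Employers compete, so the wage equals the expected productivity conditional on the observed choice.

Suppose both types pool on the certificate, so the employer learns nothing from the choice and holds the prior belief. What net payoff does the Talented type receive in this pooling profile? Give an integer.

13

Pooled wage = 5/8·18 + 3/8·10 = 15.
Talented pays cost 2 for the certificate, so net payoff = 15 − 2 = 13.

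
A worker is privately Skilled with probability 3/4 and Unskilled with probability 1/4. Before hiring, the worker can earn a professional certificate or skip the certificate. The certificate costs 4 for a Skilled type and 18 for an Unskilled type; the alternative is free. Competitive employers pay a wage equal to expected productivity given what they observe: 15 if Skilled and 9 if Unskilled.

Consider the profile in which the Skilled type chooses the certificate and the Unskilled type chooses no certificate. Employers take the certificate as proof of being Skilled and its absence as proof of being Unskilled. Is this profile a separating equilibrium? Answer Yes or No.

Under these beliefs, the certificate earns wage 15 and no certificate earns wage 9.
Skilled: the certificate nets 15 − 4 = 11; no certificate nets 9. Skilled prefers the certificate.
Unskilled: the certificate nets 15 − 18 = -3; no certificate nets 9. Unskilled prefers no certificate.
Neither type deviates, so the separating profile is an equilibrium.

Yes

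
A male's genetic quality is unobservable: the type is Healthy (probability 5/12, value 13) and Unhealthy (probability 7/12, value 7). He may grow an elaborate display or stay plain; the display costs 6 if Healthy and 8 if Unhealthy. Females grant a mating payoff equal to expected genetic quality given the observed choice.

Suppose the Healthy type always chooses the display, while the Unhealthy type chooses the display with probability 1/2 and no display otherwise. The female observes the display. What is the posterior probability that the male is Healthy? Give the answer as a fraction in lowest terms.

P(the display) = (5/12)·1 + (7/12)·(1/2) = 17/24.
By Bayes' rule, P(Healthy | the display) = (5/12) / (17/24) = 10/17.

10/17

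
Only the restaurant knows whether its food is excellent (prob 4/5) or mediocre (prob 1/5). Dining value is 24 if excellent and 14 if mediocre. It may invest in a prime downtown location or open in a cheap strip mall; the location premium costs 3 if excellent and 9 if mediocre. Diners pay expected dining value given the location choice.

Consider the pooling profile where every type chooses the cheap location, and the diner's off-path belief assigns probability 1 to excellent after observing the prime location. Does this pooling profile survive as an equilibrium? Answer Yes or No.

Yes

On path, the diner holds the prior and pays 4/5·24 + 1/5·14 = 22. Off path (the prime location), believing excellent, it pays 24.
excellent: the cheap location nets 22; the prime location nets 24 − 3 = 21. excellent stays.
mediocre: the cheap location nets 22; the prime location nets 24 − 9 = 15. mediocre stays.
No type deviates, so pooling is sustained.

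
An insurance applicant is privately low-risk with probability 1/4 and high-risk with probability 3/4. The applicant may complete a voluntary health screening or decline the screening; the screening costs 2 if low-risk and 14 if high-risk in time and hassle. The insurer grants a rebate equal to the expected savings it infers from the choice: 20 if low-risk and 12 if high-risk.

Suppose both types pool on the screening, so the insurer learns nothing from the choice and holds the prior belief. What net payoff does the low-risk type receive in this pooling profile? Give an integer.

Pooled rebate = 1/4·20 + 3/4·12 = 14.
low-risk pays cost 2 for the screening, so net payoff = 14 − 2 = 12.

12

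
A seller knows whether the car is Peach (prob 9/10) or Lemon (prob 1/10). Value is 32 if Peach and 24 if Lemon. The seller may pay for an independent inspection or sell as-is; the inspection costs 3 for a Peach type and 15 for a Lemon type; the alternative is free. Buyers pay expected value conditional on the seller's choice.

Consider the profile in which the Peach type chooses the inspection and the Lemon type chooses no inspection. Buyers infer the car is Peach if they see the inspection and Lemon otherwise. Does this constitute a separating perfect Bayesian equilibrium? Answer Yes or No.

Under these beliefs, the inspection earns price 32 and no inspection earns price 24.
Peach: the inspection nets 32 − 3 = 29; no inspection nets 24. Peach prefers the inspection.
Lemon: the inspection nets 32 − 15 = 17; no inspection nets 24. Lemon prefers no inspection.
Neither type deviates, so the separating profile is an equilibrium.

Yes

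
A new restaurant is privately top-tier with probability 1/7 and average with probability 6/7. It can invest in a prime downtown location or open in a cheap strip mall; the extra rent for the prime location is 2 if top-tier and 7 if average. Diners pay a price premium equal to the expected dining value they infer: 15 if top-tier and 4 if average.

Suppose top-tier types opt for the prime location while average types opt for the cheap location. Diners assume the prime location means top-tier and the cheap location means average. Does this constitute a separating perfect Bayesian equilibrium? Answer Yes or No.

No

Under these beliefs, the prime location earns price premium 15 and the cheap location earns price premium 4.
top-tier: the prime location nets 15 − 2 = 13; the cheap location nets 4. top-tier prefers the prime location.
average: the prime location nets 15 − 7 = 8; the cheap location nets 4. average would deviate to the prime location.
average has a profitable deviation, so the profile is not an equilibrium.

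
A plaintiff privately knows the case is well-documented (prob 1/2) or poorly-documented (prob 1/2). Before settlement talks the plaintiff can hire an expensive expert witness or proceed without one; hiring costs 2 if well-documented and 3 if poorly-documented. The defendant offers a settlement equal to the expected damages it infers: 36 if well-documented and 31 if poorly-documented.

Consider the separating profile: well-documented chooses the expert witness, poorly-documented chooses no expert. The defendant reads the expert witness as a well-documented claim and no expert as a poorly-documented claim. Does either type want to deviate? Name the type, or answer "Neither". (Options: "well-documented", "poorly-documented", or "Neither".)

poorly-documented

The expert witness pays 36; no expert pays 31.
well-documented: assigned the expert witness, nets 36 − 2 = 34; deviating to no expert nets 31.
poorly-documented: assigned no expert, nets 31; deviating to the expert witness nets 36 − 3 = 33.
The poorly-documented type gains 2 by deviating.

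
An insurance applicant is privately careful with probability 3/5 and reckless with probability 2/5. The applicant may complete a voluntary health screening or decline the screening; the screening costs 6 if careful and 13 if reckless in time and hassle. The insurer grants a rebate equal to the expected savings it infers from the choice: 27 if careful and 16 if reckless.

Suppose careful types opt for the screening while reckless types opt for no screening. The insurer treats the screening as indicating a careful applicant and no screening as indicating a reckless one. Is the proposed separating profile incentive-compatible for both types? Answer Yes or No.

Under these beliefs, the screening earns rebate 27 and no screening earns rebate 16.
careful: the screening nets 27 − 6 = 21; no screening nets 16. careful prefers the screening.
reckless: the screening nets 27 − 13 = 14; no screening nets 16. reckless prefers no screening.
Neither type deviates, so the separating profile is an equilibrium.

Yes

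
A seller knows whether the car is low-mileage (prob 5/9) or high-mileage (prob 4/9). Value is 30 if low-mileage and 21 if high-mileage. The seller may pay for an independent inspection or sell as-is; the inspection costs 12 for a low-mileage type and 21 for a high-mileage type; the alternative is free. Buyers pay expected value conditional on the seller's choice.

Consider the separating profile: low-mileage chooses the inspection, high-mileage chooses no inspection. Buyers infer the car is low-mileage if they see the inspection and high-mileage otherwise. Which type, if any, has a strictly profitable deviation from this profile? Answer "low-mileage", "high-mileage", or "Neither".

The inspection pays 30; no inspection pays 21.
low-mileage: assigned the inspection, nets 30 − 12 = 18; deviating to no inspection nets 21.
high-mileage: assigned no inspection, nets 21; deviating to the inspection nets 30 − 21 = 9.
The low-mileage type gains 3 by deviating.

low-mileage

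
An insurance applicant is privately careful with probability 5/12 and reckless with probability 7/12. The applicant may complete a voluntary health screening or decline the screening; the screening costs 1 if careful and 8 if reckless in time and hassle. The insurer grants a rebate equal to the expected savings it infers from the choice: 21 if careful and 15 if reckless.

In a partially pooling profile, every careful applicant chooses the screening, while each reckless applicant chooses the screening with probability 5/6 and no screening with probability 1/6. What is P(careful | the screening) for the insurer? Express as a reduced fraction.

P(the screening) = (5/12)·1 + (7/12)·(5/6) = 65/72.
By Bayes' rule, P(careful | the screening) = (5/12) / (65/72) = 6/13.

6/13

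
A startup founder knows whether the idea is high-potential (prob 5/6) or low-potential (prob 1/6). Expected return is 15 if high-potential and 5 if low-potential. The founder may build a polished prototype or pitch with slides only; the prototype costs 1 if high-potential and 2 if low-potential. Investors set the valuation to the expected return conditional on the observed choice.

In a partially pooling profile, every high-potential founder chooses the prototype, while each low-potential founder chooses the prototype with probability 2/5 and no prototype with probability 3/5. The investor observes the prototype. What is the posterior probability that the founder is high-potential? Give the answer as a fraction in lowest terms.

P(the prototype) = (5/6)·1 + (1/6)·(2/5) = 9/10.
By Bayes' rule, P(high-potential | the prototype) = (5/6) / (9/10) = 25/27.

25/27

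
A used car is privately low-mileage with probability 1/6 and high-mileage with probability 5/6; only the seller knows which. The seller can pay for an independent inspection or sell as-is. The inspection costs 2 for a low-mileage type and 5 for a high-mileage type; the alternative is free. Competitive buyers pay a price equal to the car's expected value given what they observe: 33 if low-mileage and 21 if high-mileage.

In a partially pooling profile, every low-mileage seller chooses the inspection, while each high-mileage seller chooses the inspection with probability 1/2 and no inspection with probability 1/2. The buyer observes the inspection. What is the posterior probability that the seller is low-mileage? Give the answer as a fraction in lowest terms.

2/7

P(the inspection) = (1/6)·1 + (5/6)·(1/2) = 7/12.
By Bayes' rule, P(low-mileage | the inspection) = (1/6) / (7/12) = 2/7.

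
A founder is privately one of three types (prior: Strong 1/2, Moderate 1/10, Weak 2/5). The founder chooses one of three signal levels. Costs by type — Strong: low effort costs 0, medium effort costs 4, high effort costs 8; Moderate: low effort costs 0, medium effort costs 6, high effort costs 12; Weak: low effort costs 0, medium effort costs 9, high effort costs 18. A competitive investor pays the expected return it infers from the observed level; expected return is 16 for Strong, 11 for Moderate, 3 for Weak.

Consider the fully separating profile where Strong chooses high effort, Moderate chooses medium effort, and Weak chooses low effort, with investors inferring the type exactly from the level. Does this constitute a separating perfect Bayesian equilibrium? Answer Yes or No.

Separating valuations: high effort → 16, medium effort → 11, low effort → 3.
Strong (assigned high effort): low effort: 3 − 0 = 3; medium effort: 11 − 4 = 7; high effort: 16 − 8 = 8. Strong stays.
Moderate (assigned medium effort): low effort: 3 − 0 = 3; medium effort: 11 − 6 = 5; high effort: 16 − 12 = 4. Moderate stays.
Weak (assigned low effort): low effort: 3 − 0 = 3; medium effort: 11 − 9 = 2; high effort: 16 − 18 = -2. Weak stays.
Every type prefers its assigned level; separation holds.

Yes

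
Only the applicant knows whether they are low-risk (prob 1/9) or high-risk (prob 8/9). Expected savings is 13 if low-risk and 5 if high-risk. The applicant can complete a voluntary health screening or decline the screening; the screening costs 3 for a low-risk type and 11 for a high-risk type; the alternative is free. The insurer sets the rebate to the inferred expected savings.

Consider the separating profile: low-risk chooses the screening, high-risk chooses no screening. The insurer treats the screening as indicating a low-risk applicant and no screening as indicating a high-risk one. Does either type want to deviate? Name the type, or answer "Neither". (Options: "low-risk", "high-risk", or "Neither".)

Neither

The screening pays 13; no screening pays 5.
low-risk: assigned the screening, nets 13 − 3 = 10; deviating to no screening nets 5.
high-risk: assigned no screening, nets 5; deviating to the screening nets 13 − 11 = 2.
Both types strictly prefer their assigned action; no profitable deviation.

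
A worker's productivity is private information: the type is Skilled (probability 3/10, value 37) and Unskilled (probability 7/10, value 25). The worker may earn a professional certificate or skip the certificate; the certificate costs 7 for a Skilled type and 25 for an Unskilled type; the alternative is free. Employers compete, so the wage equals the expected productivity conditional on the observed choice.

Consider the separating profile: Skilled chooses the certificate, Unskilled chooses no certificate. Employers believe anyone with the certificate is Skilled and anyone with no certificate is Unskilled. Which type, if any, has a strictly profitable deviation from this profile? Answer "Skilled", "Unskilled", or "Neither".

The certificate pays 37; no certificate pays 25.
Skilled: assigned the certificate, nets 37 − 7 = 30; deviating to no certificate nets 25.
Unskilled: assigned no certificate, nets 25; deviating to the certificate nets 37 − 25 = 12.
Both types strictly prefer their assigned action; no profitable deviation.

Neither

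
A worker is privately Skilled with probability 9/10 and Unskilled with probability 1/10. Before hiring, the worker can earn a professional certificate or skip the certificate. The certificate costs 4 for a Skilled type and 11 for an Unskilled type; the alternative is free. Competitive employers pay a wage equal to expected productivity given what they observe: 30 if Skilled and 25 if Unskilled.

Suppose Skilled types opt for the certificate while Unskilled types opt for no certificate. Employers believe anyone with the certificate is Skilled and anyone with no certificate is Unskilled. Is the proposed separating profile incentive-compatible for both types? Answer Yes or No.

Yes

Under these beliefs, the certificate earns wage 30 and no certificate earns wage 25.
Skilled: the certificate nets 30 − 4 = 26; no certificate nets 25. Skilled prefers the certificate.
Unskilled: the certificate nets 30 − 11 = 19; no certificate nets 25. Unskilled prefers no certificate.
Neither type deviates, so the separating profile is an equilibrium.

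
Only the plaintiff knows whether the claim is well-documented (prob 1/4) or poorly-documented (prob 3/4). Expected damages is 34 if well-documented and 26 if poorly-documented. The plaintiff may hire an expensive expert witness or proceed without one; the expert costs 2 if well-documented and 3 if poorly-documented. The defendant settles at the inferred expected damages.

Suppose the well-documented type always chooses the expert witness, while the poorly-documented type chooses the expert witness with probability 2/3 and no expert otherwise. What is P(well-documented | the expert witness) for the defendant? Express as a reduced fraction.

1/3

P(the expert witness) = (1/4)·1 + (3/4)·(2/3) = 3/4.
By Bayes' rule, P(well-documented | the expert witness) = (1/4) / (3/4) = 1/3.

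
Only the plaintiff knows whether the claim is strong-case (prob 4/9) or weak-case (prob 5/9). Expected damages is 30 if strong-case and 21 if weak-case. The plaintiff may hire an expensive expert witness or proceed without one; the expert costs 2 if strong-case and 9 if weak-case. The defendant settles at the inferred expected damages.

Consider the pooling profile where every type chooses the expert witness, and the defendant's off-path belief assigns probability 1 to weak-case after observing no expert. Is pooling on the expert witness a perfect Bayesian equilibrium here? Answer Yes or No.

On path, the defendant holds the prior and pays 4/9·30 + 5/9·21 = 25. Off path (no expert), believing weak-case, it pays 21.
strong-case: the expert witness nets 25 − 2 = 23; no expert nets 21. strong-case stays.
weak-case: the expert witness nets 25 − 9 = 16; no expert nets 21. weak-case would deviate.
A type deviates, so pooling fails.

No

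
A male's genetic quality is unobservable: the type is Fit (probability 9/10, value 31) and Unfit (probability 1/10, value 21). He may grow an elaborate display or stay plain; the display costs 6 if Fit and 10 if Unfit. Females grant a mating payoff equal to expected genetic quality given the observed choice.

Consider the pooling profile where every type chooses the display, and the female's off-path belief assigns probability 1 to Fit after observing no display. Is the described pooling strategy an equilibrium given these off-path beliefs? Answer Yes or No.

On path, the female holds the prior and pays 9/10·31 + 1/10·21 = 30. Off path (no display), believing Fit, it pays 31.
Fit: the display nets 30 − 6 = 24; no display nets 31. Fit would deviate.
Unfit: the display nets 30 − 10 = 20; no display nets 31. Unfit would deviate.
A type deviates, so pooling fails.

No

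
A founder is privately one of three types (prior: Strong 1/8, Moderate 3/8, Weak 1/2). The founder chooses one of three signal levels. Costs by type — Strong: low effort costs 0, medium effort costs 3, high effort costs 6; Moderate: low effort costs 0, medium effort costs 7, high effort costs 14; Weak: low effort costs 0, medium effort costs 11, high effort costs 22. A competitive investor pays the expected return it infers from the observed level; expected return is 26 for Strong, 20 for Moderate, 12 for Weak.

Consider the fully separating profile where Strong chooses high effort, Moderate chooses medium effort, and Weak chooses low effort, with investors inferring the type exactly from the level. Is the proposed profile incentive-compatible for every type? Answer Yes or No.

Separating valuations: high effort → 26, medium effort → 20, low effort → 12.
Strong (assigned high effort): low effort: 12 − 0 = 12; medium effort: 20 − 3 = 17; high effort: 26 − 6 = 20. Strong stays.
Moderate (assigned medium effort): low effort: 12 − 0 = 12; medium effort: 20 − 7 = 13; high effort: 26 − 14 = 12. Moderate stays.
Weak (assigned low effort): low effort: 12 − 0 = 12; medium effort: 20 − 11 = 9; high effort: 26 − 22 = 4. Weak stays.
Every type prefers its assigned level; separation holds.

Yes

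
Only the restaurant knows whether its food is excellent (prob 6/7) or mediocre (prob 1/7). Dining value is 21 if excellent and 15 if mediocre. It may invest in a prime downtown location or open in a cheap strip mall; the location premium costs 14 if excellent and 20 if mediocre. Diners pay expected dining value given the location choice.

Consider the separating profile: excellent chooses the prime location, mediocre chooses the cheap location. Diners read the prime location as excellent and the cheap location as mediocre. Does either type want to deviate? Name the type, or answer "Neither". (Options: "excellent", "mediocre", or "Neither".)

excellent

The prime location pays 21; the cheap location pays 15.
excellent: assigned the prime location, nets 21 − 14 = 7; deviating to the cheap location nets 15.
mediocre: assigned the cheap location, nets 15; deviating to the prime location nets 21 − 20 = 1.
The excellent type gains 8 by deviating.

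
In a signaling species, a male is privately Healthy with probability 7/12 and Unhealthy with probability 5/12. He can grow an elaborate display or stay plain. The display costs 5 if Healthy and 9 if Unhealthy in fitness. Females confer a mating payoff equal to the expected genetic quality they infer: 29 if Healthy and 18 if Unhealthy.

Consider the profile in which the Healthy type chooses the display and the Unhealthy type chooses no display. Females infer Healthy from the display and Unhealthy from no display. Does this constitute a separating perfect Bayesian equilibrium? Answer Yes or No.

Under these beliefs, the display earns mating payoff 29 and no display earns mating payoff 18.
Healthy: the display nets 29 − 5 = 24; no display nets 18. Healthy prefers the display.
Unhealthy: the display nets 29 − 9 = 20; no display nets 18. Unhealthy would deviate to the display.
Unhealthy has a profitable deviation, so the profile is not an equilibrium.

No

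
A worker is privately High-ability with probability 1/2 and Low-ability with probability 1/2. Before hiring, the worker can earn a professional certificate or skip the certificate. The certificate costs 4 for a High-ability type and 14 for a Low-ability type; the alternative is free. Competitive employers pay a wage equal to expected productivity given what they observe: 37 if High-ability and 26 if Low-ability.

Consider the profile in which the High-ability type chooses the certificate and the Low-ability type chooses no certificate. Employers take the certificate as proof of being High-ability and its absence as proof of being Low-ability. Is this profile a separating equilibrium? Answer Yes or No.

Yes

Under these beliefs, the certificate earns wage 37 and no certificate earns wage 26.
High-ability: the certificate nets 37 − 4 = 33; no certificate nets 26. High-ability prefers the certificate.
Low-ability: the certificate nets 37 − 14 = 23; no certificate nets 26. Low-ability prefers no certificate.
Neither type deviates, so the separating profile is an equilibrium.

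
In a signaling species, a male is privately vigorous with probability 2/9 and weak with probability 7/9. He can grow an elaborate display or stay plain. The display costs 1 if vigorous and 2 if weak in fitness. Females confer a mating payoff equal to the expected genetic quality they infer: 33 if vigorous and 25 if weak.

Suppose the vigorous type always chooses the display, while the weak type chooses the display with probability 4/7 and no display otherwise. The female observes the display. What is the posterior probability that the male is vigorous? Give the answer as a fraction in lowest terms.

1/3

P(the display) = (2/9)·1 + (7/9)·(4/7) = 2/3.
By Bayes' rule, P(vigorous | the display) = (2/9) / (2/3) = 1/3.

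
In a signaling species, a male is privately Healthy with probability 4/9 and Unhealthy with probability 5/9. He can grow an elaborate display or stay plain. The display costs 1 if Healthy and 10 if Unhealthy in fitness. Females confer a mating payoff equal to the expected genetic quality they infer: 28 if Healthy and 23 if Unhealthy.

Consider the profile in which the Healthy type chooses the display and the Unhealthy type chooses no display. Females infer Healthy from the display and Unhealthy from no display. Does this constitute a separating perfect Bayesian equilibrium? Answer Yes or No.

Yes

Under these beliefs, the display earns mating payoff 28 and no display earns mating payoff 23.
Healthy: the display nets 28 − 1 = 27; no display nets 23. Healthy prefers the display.
Unhealthy: the display nets 28 − 10 = 18; no display nets 23. Unhealthy prefers no display.
Neither type deviates, so the separating profile is an equilibrium.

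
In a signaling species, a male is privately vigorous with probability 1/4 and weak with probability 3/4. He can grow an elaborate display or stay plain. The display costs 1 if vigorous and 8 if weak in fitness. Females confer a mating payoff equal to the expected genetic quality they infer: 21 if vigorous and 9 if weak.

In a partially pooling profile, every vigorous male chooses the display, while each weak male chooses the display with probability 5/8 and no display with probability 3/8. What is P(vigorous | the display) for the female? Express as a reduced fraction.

P(the display) = (1/4)·1 + (3/4)·(5/8) = 23/32.
By Bayes' rule, P(vigorous | the display) = (1/4) / (23/32) = 8/23.

8/23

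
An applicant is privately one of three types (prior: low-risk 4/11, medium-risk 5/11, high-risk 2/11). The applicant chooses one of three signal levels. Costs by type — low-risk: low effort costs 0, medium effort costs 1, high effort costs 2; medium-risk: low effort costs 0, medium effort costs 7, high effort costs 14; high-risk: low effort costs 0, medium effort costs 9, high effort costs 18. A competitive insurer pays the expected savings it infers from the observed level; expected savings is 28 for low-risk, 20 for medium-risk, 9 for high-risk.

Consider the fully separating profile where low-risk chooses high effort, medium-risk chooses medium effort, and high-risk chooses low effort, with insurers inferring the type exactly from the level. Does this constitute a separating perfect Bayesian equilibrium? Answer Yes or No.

Separating rebates: high effort → 28, medium effort → 20, low effort → 9.
low-risk (assigned high effort): low effort: 9 − 0 = 9; medium effort: 20 − 1 = 19; high effort: 28 − 2 = 26. low-risk stays.
medium-risk (assigned medium effort): low effort: 9 − 0 = 9; medium effort: 20 − 7 = 13; high effort: 28 − 14 = 14. medium-risk prefers high effort.
high-risk (assigned low effort): low effort: 9 − 0 = 9; medium effort: 20 − 9 = 11; high effort: 28 − 18 = 10. high-risk prefers medium effort.
At least one type deviates; the separating profile fails.

No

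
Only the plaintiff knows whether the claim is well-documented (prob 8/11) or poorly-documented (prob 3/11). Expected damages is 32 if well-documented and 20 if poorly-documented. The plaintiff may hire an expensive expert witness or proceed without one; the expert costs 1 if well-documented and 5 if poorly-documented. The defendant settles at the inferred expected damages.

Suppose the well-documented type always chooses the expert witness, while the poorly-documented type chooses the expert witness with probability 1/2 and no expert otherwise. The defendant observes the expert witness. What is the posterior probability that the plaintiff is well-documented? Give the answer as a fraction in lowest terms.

P(the expert witness) = (8/11)·1 + (3/11)·(1/2) = 19/22.
By Bayes' rule, P(well-documented | the expert witness) = (8/11) / (19/22) = 16/19.

16/19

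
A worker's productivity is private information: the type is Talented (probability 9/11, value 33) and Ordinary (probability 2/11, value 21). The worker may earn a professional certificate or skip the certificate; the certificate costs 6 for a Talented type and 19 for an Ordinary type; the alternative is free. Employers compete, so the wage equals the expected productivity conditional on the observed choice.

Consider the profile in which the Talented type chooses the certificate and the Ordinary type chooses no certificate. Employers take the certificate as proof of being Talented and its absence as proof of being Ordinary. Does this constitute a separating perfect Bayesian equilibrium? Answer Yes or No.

Under these beliefs, the certificate earns wage 33 and no certificate earns wage 21.
Talented: the certificate nets 33 − 6 = 27; no certificate nets 21. Talented prefers the certificate.
Ordinary: the certificate nets 33 − 19 = 14; no certificate nets 21. Ordinary prefers no certificate.
Neither type deviates, so the separating profile is an equilibrium.

Yes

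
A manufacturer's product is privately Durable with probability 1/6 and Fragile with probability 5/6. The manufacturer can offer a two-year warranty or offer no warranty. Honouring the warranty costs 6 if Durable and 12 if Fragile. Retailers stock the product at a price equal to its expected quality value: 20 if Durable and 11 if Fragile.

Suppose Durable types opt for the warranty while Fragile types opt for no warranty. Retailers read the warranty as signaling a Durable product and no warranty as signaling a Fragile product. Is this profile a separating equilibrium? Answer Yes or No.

Under these beliefs, the warranty earns price 20 and no warranty earns price 11.
Durable: the warranty nets 20 − 6 = 14; no warranty nets 11. Durable prefers the warranty.
Fragile: the warranty nets 20 − 12 = 8; no warranty nets 11. Fragile prefers no warranty.
Neither type deviates, so the separating profile is an equilibrium.

Yes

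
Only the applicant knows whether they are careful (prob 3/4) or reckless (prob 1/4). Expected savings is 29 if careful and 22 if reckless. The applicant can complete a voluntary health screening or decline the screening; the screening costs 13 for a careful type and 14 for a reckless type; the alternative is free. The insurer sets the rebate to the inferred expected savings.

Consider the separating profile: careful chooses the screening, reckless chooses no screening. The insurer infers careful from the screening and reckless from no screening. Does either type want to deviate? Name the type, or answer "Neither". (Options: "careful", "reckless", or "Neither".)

The screening pays 29; no screening pays 22.
careful: assigned the screening, nets 29 − 13 = 16; deviating to no screening nets 22.
reckless: assigned no screening, nets 22; deviating to the screening nets 29 − 14 = 15.
The careful type gains 6 by deviating.

careful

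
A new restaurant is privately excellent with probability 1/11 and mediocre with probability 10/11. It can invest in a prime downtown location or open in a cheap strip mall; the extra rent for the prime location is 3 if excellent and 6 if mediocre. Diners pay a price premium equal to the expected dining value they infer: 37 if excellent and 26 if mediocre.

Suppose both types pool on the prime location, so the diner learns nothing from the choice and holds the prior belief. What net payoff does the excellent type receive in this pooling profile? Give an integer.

24

Pooled price premium = 1/11·37 + 10/11·26 = 27.
excellent pays cost 3 for the prime location, so net payoff = 27 − 3 = 24.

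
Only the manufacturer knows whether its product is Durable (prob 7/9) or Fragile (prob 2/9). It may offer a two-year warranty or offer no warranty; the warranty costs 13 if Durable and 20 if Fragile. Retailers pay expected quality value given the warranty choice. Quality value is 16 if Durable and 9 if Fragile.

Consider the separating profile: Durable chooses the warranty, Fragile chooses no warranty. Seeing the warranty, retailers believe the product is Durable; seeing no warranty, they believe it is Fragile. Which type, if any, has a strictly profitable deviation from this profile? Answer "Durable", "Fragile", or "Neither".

The warranty pays 16; no warranty pays 9.
Durable: assigned the warranty, nets 16 − 13 = 3; deviating to no warranty nets 9.
Fragile: assigned no warranty, nets 9; deviating to the warranty nets 16 − 20 = -4.
The Durable type gains 6 by deviating.

Durable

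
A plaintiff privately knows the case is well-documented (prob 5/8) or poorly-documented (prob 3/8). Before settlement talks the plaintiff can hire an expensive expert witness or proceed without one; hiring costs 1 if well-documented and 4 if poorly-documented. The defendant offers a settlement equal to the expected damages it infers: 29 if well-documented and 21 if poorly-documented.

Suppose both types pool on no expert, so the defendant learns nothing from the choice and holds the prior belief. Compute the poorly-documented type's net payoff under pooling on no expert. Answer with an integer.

26

Pooled settlement = 5/8·29 + 3/8·21 = 26.
poorly-documented pays no cost for no expert, so net payoff = 26.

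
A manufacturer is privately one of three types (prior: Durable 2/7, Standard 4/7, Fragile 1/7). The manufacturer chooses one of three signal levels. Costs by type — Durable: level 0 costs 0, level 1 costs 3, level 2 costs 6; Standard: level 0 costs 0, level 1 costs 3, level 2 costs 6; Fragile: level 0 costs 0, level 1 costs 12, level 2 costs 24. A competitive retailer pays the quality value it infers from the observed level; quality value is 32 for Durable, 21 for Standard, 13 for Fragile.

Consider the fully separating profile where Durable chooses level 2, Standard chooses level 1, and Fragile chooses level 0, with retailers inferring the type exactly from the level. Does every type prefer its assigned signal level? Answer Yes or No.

No

Separating prices: level 2 → 32, level 1 → 21, level 0 → 13.
Durable (assigned level 2): level 0: 13 − 0 = 13; level 1: 21 − 3 = 18; level 2: 32 − 6 = 26. Durable stays.
Standard (assigned level 1): level 0: 13 − 0 = 13; level 1: 21 − 3 = 18; level 2: 32 − 6 = 26. Standard prefers level 2.
Fragile (assigned level 0): level 0: 13 − 0 = 13; level 1: 21 − 12 = 9; level 2: 32 − 24 = 8. Fragile stays.
At least one type deviates; the separating profile fails.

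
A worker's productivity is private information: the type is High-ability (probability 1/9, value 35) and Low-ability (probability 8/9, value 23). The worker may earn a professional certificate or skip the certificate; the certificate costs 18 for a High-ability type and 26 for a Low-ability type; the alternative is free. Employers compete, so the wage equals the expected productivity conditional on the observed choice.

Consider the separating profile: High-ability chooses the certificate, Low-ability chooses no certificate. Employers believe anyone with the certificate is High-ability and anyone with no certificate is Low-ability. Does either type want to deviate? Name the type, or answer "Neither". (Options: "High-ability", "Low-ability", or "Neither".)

High-ability

The certificate pays 35; no certificate pays 23.
High-ability: assigned the certificate, nets 35 − 18 = 17; deviating to no certificate nets 23.
Low-ability: assigned no certificate, nets 23; deviating to the certificate nets 35 − 26 = 9.
The High-ability type gains 6 by deviating.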